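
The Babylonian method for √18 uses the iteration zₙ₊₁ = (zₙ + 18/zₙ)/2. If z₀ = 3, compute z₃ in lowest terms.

577/136

z₁ = (3 + 18/3)/2 = 9/2.
z₂ = (9/2 + 18/(9/2))/2 = 17/4.
z₃ = (17/4 + 18/(17/4))/2 = 577/136.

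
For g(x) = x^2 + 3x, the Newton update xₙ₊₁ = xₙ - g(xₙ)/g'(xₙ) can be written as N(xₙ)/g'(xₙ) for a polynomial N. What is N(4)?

g'(x) = 2x + 3.
N(x) = x·g'(x) - g(x) = x·(2x + 3) - (x^2 + 3x) = x^2.
N(4) = 16.

16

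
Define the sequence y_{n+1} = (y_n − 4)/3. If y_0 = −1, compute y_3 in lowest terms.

y_1 = ((−1) − 4)/3 = −5/3.
y_2 = ((−5/3) − 4)/3 = −17/9.
y_3 = ((−17/9) − 4)/3 = −53/27.

−53/27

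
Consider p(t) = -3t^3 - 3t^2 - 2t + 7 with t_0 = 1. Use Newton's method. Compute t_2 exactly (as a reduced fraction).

72023/76738

p'(t) = -9t^2 - 6t - 2.
p(1) = -1, p'(1) = -17, so t_1 = 1 - (-1)/(-17) = 16/17.
p(16/17) = -201/4913, p'(16/17) = -4514/289, so t_2 = (16/17) - (-201/4913)/(-4514/289) = 72023/76738.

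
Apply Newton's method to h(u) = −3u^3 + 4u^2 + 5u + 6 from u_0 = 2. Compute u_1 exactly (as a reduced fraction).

38/15

h'(u) = −9u^2 + 8u + 5.
h(2) = 8, h'(2) = −15, so u_1 = 2 − 8/(−15) = 38/15.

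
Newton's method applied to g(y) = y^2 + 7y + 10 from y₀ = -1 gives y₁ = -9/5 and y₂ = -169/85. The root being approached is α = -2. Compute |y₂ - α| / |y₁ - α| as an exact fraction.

y₁ - α = -9/5 - (-2) = -9/5 + 2 = 1/5, so |y₁ - α| = 1/5.
y₂ - α = -169/85 - (-2) = -169/85 + 2 = 1/85, so |y₂ - α| = 1/85.
Ratio = (1/85) / (1/5) = 1/17.

1/17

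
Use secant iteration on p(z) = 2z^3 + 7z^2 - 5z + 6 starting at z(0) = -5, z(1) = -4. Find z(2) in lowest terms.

p(-5) = -44, p(-4) = 10. z(2) = (-4) - 10·((-4) - (-5))/(10 - (-44)) = -113/27.

-113/27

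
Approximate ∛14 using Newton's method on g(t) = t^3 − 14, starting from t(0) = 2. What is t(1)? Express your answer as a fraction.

g'(t) = 3t^2.
g(2) = −6, g'(2) = 12, so t(1) = 2 − (−6)/12 = 5/2.

5/2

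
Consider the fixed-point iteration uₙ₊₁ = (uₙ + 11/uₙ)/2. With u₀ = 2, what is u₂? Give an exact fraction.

401/120

u₁ = (2 + 11/2)/2 = 15/4.
u₂ = (15/4 + 11/(15/4))/2 = 401/120.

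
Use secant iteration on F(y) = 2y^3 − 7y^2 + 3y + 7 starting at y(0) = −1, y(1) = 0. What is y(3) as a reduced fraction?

−504/559

F(−1) = −5, F(0) = 7. y(2) = 0 − 7·(0 − (−1))/(7 − (−5)) = −7/12.
F(0) = 7, F(−7/12) = 2135/864. y(3) = (−7/12) − (2135/864)·((−7/12) − 0)/((2135/864) − 7) = −504/559.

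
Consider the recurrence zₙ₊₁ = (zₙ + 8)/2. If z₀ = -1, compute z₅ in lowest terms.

247/32

z₁ = ((-1) + 8)/2 = 7/2.
z₂ = ((7/2) + 8)/2 = 23/4.
z₃ = ((23/4) + 8)/2 = 55/8.
z₄ = ((55/8) + 8)/2 = 119/16.
z₅ = ((119/16) + 8)/2 = 247/32.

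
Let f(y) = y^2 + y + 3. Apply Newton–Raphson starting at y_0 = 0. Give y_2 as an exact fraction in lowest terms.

f'(y) = 2y + 1.
f(0) = 3, f'(0) = 1, so y_1 = 0 − 3/1 = −3.
f(−3) = 9, f'(−3) = −5, so y_2 = (−3) − 9/(−5) = −6/5.

−6/5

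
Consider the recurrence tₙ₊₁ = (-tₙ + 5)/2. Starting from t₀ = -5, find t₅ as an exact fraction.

15/8

t₁ = (-(-5) + 5)/2 = 5.
t₂ = (-5 + 5)/2 = 0.
t₃ = (-0 + 5)/2 = 5/2.
t₄ = (-(5/2) + 5)/2 = 5/4.
t₅ = (-(5/4) + 5)/2 = 15/8.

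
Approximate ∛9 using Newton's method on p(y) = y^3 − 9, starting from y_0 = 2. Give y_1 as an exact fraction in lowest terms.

p'(y) = 3y^2.
p(2) = −1, p'(2) = 12, so y_1 = 2 − (−1)/12 = 25/12.

25/12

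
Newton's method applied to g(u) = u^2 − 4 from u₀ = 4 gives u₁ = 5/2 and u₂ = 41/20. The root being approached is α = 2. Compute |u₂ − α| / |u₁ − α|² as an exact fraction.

u₁ − α = 5/2 − 2 = 1/2, so |u₁ − α| = 1/2.
u₂ − α = 41/20 − 2 = 1/20, so |u₂ − α| = 1/20.
|u₁ − α|² = 1/4.
Ratio = (1/20) / (1/4) = 1/5.

1/5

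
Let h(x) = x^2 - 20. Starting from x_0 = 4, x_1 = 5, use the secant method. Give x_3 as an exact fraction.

h(4) = -4, h(5) = 5. x_2 = 5 - 5·(5 - 4)/(5 - (-4)) = 40/9.
h(5) = 5, h(40/9) = -20/81. x_3 = (40/9) - (-20/81)·((40/9) - 5)/((-20/81) - 5) = 76/17.

76/17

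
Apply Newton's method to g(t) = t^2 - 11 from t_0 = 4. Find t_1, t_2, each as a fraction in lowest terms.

g'(t) = 2t.
g(4) = 5, g'(4) = 8, so t_1 = 4 - 5/8 = 27/8.
g(27/8) = 25/64, g'(27/8) = 27/4, so t_2 = (27/8) - (25/64)/(27/4) = 1433/432.

t_1 = 27/8, t_2 = 1433/432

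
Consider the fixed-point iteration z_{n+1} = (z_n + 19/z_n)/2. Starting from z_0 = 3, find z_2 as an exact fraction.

367/84

z_1 = (3 + 19/3)/2 = 14/3.
z_2 = (14/3 + 19/(14/3))/2 = 367/84.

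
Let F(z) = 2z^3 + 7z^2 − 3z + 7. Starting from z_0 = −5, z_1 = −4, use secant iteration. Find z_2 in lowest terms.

F(−5) = −53, F(−4) = 3. z_2 = (−4) − 3·((−4) − (−5))/(3 − (−53)) = −227/56.

−227/56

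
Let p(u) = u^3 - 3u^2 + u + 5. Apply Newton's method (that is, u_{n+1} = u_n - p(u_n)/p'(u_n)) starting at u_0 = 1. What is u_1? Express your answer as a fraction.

3

p'(u) = 3u^2 - 6u + 1.
p(1) = 4, p'(1) = -2, so u_1 = 1 - 4/(-2) = 3.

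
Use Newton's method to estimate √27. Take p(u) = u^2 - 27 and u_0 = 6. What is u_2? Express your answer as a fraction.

291/56

p'(u) = 2u.
p(6) = 9, p'(6) = 12, so u_1 = 6 - 9/12 = 21/4.
p(21/4) = 9/16, p'(21/4) = 21/2, so u_2 = (21/4) - (9/16)/(21/2) = 291/56.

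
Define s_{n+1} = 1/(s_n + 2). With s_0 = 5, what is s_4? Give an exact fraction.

s_1 = 1/(5 + 2) = 1/7.
s_2 = 1/(1/7 + 2) = 7/15.
s_3 = 1/(7/15 + 2) = 15/37.
s_4 = 1/(15/37 + 2) = 37/89.

37/89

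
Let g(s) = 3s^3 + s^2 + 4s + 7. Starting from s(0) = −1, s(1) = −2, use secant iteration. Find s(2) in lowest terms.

g(−1) = 1, g(−2) = −21. s(2) = (−2) − (−21)·((−2) − (−1))/((−21) − 1) = −23/22.

−23/22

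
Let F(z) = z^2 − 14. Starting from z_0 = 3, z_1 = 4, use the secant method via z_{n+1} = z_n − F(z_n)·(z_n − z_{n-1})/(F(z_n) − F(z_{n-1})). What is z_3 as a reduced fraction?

101/27

F(3) = −5, F(4) = 2. z_2 = 4 − 2·(4 − 3)/(2 − (−5)) = 26/7.
F(4) = 2, F(26/7) = −10/49. z_3 = (26/7) − (−10/49)·((26/7) − 4)/((−10/49) − 2) = 101/27.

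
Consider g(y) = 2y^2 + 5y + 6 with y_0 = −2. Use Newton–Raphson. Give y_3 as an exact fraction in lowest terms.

g'(y) = 4y + 5.
g(−2) = 4, g'(−2) = −3, so y_1 = (−2) − 4/(−3) = −2/3.
g(−2/3) = 32/9, g'(−2/3) = 7/3, so y_2 = (−2/3) − (32/9)/(7/3) = −46/21.
g(−46/21) = 2048/441, g'(−46/21) = −79/21, so y_3 = (−46/21) − (2048/441)/(−79/21) = −1586/1659.

−1586/1659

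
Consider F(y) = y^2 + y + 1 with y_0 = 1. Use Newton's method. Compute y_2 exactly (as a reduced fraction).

-1

F'(y) = 2y + 1.
F(1) = 3, F'(1) = 3, so y_1 = 1 - 3/3 = 0.
F(0) = 1, F'(0) = 1, so y_2 = 0 - 1/1 = -1.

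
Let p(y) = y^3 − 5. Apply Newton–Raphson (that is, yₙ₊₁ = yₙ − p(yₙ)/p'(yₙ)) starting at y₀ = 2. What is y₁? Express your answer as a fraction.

7/4

p'(y) = 3y^2.
p(2) = 3, p'(2) = 12, so y₁ = 2 − 3/12 = 7/4.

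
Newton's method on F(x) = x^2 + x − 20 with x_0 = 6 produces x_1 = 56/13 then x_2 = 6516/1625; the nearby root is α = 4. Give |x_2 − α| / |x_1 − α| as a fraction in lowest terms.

x_1 − α = 56/13 − 4 = 4/13, so |x_1 − α| = 4/13.
x_2 − α = 6516/1625 − 4 = 16/1625, so |x_2 − α| = 16/1625.
Ratio = (16/1625) / (4/13) = 4/125.

4/125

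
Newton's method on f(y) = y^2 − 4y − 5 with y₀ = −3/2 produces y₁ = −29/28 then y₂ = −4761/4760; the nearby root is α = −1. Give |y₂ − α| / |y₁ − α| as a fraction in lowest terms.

1/170

y₁ − α = −29/28 − (−1) = −29/28 + 1 = −1/28, so |y₁ − α| = 1/28.
y₂ − α = −4761/4760 − (−1) = −4761/4760 + 1 = −1/4760, so |y₂ − α| = 1/4760.
Ratio = (1/4760) / (1/28) = 1/170.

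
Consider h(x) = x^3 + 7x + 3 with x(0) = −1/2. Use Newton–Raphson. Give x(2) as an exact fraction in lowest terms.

−93767/224254

h'(x) = 3x^2 + 7.
h(−1/2) = −5/8, h'(−1/2) = 31/4, so x(1) = (−1/2) − (−5/8)/(31/4) = −13/31.
h(−13/31) = −275/29791, h'(−13/31) = 7234/961, so x(2) = (−13/31) − (−275/29791)/(7234/961) = −93767/224254.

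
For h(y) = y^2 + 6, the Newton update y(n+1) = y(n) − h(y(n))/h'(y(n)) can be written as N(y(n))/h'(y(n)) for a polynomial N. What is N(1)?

−5

h'(y) = 2y.
N(y) = y·h'(y) − h(y) = y·(2y) − (y^2 + 6) = y^2 − 6.
N(1) = −5.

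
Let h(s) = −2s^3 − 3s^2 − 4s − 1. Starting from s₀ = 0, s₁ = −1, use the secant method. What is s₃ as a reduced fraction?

−4/13

h(0) = −1, h(−1) = 2. s₂ = (−1) − 2·((−1) − 0)/(2 − (−1)) = −1/3.
h(−1) = 2, h(−1/3) = 2/27. s₃ = (−1/3) − (2/27)·((−1/3) − (−1))/((2/27) − 2) = −4/13.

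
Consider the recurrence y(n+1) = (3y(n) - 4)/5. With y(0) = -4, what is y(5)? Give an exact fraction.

y(1) = (3·(-4) - 4)/5 = -16/5.
y(2) = (3·(-16/5) - 4)/5 = -68/25.
y(3) = (3·(-68/25) - 4)/5 = -304/125.
y(4) = (3·(-304/125) - 4)/5 = -1412/625.
y(5) = (3·(-1412/625) - 4)/5 = -6736/3125.

-6736/3125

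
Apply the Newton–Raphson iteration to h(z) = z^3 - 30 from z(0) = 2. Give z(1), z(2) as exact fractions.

z(1) = 23/6, z(2) = 15407/4761

h'(z) = 3z^2.
h(2) = -22, h'(2) = 12, so z(1) = 2 - (-22)/12 = 23/6.
h(23/6) = 5687/216, h'(23/6) = 529/12, so z(2) = (23/6) - (5687/216)/(529/12) = 15407/4761.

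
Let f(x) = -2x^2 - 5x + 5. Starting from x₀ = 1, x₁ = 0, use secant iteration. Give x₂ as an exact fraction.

f(1) = -2, f(0) = 5. x₂ = 0 - 5·(0 - 1)/(5 - (-2)) = 5/7.

5/7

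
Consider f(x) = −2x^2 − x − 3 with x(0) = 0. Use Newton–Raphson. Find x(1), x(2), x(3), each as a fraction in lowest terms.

f'(x) = −4x − 1.
f(0) = −3, f'(0) = −1, so x(1) = 0 − (−3)/(−1) = −3.
f(−3) = −18, f'(−3) = 11, so x(2) = (−3) − (−18)/11 = −15/11.
f(−15/11) = −648/121, f'(−15/11) = 49/11, so x(3) = (−15/11) − (−648/121)/(49/11) = −87/539.

x(1) = −3, x(2) = −15/11, x(3) = −87/539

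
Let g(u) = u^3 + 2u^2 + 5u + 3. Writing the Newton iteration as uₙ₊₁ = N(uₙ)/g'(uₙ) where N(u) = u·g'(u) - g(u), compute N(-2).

-11

g'(u) = 3u^2 + 4u + 5.
N(u) = u·g'(u) - g(u) = u·(3u^2 + 4u + 5) - (u^3 + 2u^2 + 5u + 3) = 2u^3 + 2u^2 - 3.
N(-2) = -11.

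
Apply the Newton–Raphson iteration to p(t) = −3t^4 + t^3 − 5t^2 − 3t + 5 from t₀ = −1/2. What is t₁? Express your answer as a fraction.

p'(t) = −12t^3 + 3t^2 − 10t − 3.
p(−1/2) = 79/16, p'(−1/2) = 17/4, so t₁ = (−1/2) − (79/16)/(17/4) = −113/68.

−113/68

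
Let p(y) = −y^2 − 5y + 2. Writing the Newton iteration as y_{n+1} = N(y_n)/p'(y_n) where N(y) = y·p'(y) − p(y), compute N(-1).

−3

p'(y) = −2y − 5.
N(y) = y·p'(y) − p(y) = y·(−2y − 5) − (−y^2 − 5y + 2) = −y^2 − 2.
N(-1) = −3.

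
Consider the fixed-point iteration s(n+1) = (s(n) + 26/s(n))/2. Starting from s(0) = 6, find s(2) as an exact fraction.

1897/372

s(1) = (6 + 26/6)/2 = 31/6.
s(2) = (31/6 + 26/(31/6))/2 = 1897/372.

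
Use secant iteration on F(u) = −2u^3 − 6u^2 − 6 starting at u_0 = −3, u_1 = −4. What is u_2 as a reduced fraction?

F(−3) = −6, F(−4) = 26. u_2 = (−4) − 26·((−4) − (−3))/(26 − (−6)) = −51/16.

−51/16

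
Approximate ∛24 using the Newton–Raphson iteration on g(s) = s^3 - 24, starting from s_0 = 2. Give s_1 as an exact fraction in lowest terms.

10/3

g'(s) = 3s^2.
g(2) = -16, g'(2) = 12, so s_1 = 2 - (-16)/12 = 10/3.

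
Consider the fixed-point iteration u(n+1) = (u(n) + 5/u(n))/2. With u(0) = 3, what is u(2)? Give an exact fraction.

u(1) = (3 + 5/3)/2 = 7/3.
u(2) = (7/3 + 5/(7/3))/2 = 47/21.

47/21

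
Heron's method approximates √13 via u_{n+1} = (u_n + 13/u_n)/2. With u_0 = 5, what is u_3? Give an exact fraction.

u_1 = (5 + 13/5)/2 = 19/5.
u_2 = (19/5 + 13/(19/5))/2 = 343/95.
u_3 = (343/95 + 13/(343/95))/2 = 117487/32585.

117487/32585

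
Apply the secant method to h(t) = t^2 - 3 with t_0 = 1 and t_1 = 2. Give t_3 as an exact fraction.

19/11

h(1) = -2, h(2) = 1. t_2 = 2 - 1·(2 - 1)/(1 - (-2)) = 5/3.
h(2) = 1, h(5/3) = -2/9. t_3 = (5/3) - (-2/9)·((5/3) - 2)/((-2/9) - 1) = 19/11.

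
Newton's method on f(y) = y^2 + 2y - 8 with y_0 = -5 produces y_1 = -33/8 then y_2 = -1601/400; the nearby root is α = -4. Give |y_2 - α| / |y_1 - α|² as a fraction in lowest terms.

y_1 - α = -33/8 - (-4) = -33/8 + 4 = -1/8, so |y_1 - α| = 1/8.
y_2 - α = -1601/400 - (-4) = -1601/400 + 4 = -1/400, so |y_2 - α| = 1/400.
|y_1 - α|² = 1/64.
Ratio = (1/400) / (1/64) = 4/25.

4/25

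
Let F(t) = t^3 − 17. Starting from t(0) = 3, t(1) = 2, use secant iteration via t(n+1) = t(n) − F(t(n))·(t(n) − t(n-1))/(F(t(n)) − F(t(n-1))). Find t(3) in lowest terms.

4709/1813

F(3) = 10, F(2) = −9. t(2) = 2 − (−9)·(2 − 3)/((−9) − 10) = 47/19.
F(2) = −9, F(47/19) = −12780/6859. t(3) = (47/19) − (−12780/6859)·((47/19) − 2)/((−12780/6859) − (−9)) = 4709/1813.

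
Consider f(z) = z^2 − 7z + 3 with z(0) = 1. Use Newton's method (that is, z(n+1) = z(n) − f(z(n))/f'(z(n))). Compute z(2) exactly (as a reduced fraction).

71/155

f'(z) = 2z − 7.
f(1) = −3, f'(1) = −5, so z(1) = 1 − (−3)/(−5) = 2/5.
f(2/5) = 9/25, f'(2/5) = −31/5, so z(2) = (2/5) − (9/25)/(−31/5) = 71/155.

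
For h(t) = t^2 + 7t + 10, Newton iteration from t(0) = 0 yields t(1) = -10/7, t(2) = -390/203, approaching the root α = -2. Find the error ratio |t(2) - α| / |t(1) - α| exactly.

4/29

t(1) - α = -10/7 - (-2) = -10/7 + 2 = 4/7, so |t(1) - α| = 4/7.
t(2) - α = -390/203 - (-2) = -390/203 + 2 = 16/203, so |t(2) - α| = 16/203.
Ratio = (16/203) / (4/7) = 4/29.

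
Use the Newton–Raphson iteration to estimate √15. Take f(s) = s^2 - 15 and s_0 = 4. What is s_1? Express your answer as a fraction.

f'(s) = 2s.
f(4) = 1, f'(4) = 8, so s_1 = 4 - 1/8 = 31/8.

31/8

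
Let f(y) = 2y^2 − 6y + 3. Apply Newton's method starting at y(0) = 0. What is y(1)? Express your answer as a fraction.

1/2

f'(y) = 4y − 6.
f(0) = 3, f'(0) = −6, so y(1) = 0 − 3/(−6) = 1/2.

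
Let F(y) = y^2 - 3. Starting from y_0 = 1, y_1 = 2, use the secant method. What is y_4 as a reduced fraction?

F(1) = -2, F(2) = 1. y_2 = 2 - 1·(2 - 1)/(1 - (-2)) = 5/3.
F(2) = 1, F(5/3) = -2/9. y_3 = (5/3) - (-2/9)·((5/3) - 2)/((-2/9) - 1) = 19/11.
F(5/3) = -2/9, F(19/11) = -2/121. y_4 = (19/11) - (-2/121)·((19/11) - (5/3))/((-2/121) - (-2/9)) = 97/56.

97/56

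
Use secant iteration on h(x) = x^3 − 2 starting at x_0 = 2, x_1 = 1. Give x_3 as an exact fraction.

h(2) = 6, h(1) = −1. x_2 = 1 − (−1)·(1 − 2)/((−1) − 6) = 8/7.
h(1) = −1, h(8/7) = −174/343. x_3 = (8/7) − (−174/343)·((8/7) − 1)/((−174/343) − (−1)) = 218/169.

218/169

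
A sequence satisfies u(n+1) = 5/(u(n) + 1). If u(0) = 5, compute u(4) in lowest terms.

u(1) = 5/(5 + 1) = 5/6.
u(2) = 5/(5/6 + 1) = 30/11.
u(3) = 5/(30/11 + 1) = 55/41.
u(4) = 5/(55/41 + 1) = 205/96.

205/96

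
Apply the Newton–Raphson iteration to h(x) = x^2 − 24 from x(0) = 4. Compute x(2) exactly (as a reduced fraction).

h'(x) = 2x.
h(4) = −8, h'(4) = 8, so x(1) = 4 − (−8)/8 = 5.
h(5) = 1, h'(5) = 10, so x(2) = 5 − 1/10 = 49/10.

49/10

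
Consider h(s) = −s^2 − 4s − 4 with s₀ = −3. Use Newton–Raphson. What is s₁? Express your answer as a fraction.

−5/2

h'(s) = −2s − 4.
h(−3) = −1, h'(−3) = 2, so s₁ = (−3) − (−1)/2 = −5/2.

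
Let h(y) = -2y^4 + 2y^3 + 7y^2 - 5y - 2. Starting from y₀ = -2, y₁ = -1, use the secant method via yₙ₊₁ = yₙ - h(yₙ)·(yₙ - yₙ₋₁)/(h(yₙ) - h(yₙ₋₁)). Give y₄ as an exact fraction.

-2385244/1789003

h(-2) = -12, h(-1) = 6. y₂ = (-1) - 6·((-1) - (-2))/(6 - (-12)) = -4/3.
h(-1) = 6, h(-4/3) = 490/81. y₃ = (-4/3) - (490/81)·((-4/3) - (-1))/((490/81) - 6) = 79/2.
h(-4/3) = 490/81, h(79/2) = -37878225/8. y₄ = (79/2) - (-37878225/8)·((79/2) - (-4/3))/((-37878225/8) - (490/81)) = -2385244/1789003.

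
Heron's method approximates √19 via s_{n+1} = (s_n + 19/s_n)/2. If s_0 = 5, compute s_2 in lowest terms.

s_1 = (5 + 19/5)/2 = 22/5.
s_2 = (22/5 + 19/(22/5))/2 = 959/220.

959/220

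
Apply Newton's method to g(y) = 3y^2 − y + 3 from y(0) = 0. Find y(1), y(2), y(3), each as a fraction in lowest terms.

y(1) = 3, y(2) = 24/17, y(3) = 861/2159

g'(y) = 6y − 1.
g(0) = 3, g'(0) = −1, so y(1) = 0 − 3/(−1) = 3.
g(3) = 27, g'(3) = 17, so y(2) = 3 − 27/17 = 24/17.
g(24/17) = 2187/289, g'(24/17) = 127/17, so y(3) = (24/17) − (2187/289)/(127/17) = 861/2159.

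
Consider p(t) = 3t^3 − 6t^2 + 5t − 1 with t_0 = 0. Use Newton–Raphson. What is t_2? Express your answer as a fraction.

101/370

p'(t) = 9t^2 − 12t + 5.
p(0) = −1, p'(0) = 5, so t_1 = 0 − (−1)/5 = 1/5.
p(1/5) = −27/125, p'(1/5) = 74/25, so t_2 = (1/5) − (−27/125)/(74/25) = 101/370.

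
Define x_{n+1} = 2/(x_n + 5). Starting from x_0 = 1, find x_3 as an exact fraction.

x_1 = 2/(1 + 5) = 1/3.
x_2 = 2/(1/3 + 5) = 3/8.
x_3 = 2/(3/8 + 5) = 16/43.

16/43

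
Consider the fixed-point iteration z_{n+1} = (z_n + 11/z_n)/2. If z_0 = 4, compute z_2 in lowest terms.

z_1 = (4 + 11/4)/2 = 27/8.
z_2 = (27/8 + 11/(27/8))/2 = 1433/432.

1433/432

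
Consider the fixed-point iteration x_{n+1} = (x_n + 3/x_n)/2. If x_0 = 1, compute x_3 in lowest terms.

x_1 = (1 + 3/1)/2 = 2.
x_2 = (2 + 3/2)/2 = 7/4.
x_3 = (7/4 + 3/(7/4))/2 = 97/56.

97/56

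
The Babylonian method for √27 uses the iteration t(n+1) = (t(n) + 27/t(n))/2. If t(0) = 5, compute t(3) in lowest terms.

t(1) = (5 + 27/5)/2 = 26/5.
t(2) = (26/5 + 27/(26/5))/2 = 1351/260.
t(3) = (1351/260 + 27/(1351/260))/2 = 3650401/702520.

3650401/702520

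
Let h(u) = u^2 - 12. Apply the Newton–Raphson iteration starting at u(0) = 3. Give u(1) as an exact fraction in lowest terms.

h'(u) = 2u.
h(3) = -3, h'(3) = 6, so u(1) = 3 - (-3)/6 = 7/2.

7/2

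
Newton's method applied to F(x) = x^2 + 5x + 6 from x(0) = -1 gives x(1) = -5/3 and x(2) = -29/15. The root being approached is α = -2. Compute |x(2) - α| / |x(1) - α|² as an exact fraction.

x(1) - α = -5/3 - (-2) = -5/3 + 2 = 1/3, so |x(1) - α| = 1/3.
x(2) - α = -29/15 - (-2) = -29/15 + 2 = 1/15, so |x(2) - α| = 1/15.
|x(1) - α|² = 1/9.
Ratio = (1/15) / (1/9) = 3/5.

3/5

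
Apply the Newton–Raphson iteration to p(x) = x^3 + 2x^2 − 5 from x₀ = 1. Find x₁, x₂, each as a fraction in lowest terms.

p'(x) = 3x^2 + 4x.
p(1) = −2, p'(1) = 7, so x₁ = 1 − (−2)/7 = 9/7.
p(9/7) = 148/343, p'(9/7) = 495/49, so x₂ = (9/7) − (148/343)/(495/49) = 4307/3465.

x₁ = 9/7, x₂ = 4307/3465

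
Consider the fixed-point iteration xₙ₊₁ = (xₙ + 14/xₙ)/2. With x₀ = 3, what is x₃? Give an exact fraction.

x₁ = (3 + 14/3)/2 = 23/6.
x₂ = (23/6 + 14/(23/6))/2 = 1033/276.
x₃ = (1033/276 + 14/(1033/276))/2 = 2133553/570216.

2133553/570216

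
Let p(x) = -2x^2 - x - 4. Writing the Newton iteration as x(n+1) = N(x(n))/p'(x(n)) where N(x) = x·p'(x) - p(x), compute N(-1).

p'(x) = -4x - 1.
N(x) = x·p'(x) - p(x) = x·(-4x - 1) - (-2x^2 - x - 4) = -2x^2 + 4.
N(-1) = 2.

2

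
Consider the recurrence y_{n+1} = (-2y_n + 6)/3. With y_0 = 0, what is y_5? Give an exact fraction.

110/81

y_1 = (-2·0 + 6)/3 = 2.
y_2 = (-2·2 + 6)/3 = 2/3.
y_3 = (-2·(2/3) + 6)/3 = 14/9.
y_4 = (-2·(14/9) + 6)/3 = 26/27.
y_5 = (-2·(26/27) + 6)/3 = 110/81.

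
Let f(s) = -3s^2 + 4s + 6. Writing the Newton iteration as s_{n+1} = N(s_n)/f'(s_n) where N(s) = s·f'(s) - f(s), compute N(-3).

f'(s) = -6s + 4.
N(s) = s·f'(s) - f(s) = s·(-6s + 4) - (-3s^2 + 4s + 6) = -3s^2 - 6.
N(-3) = -33.

-33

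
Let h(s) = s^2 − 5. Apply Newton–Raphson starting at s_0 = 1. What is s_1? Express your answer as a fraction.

h'(s) = 2s.
h(1) = −4, h'(1) = 2, so s_1 = 1 − (−4)/2 = 3.

3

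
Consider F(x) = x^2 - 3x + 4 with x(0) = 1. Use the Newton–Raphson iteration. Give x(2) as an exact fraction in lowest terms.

F'(x) = 2x - 3.
F(1) = 2, F'(1) = -1, so x(1) = 1 - 2/(-1) = 3.
F(3) = 4, F'(3) = 3, so x(2) = 3 - 4/3 = 5/3.

5/3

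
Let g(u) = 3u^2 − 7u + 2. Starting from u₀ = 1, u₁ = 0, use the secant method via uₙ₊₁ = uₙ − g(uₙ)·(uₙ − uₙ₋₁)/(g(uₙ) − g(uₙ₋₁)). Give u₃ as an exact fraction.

4/11

g(1) = −2, g(0) = 2. u₂ = 0 − 2·(0 − 1)/(2 − (−2)) = 1/2.
g(0) = 2, g(1/2) = −3/4. u₃ = (1/2) − (−3/4)·((1/2) − 0)/((−3/4) − 2) = 4/11.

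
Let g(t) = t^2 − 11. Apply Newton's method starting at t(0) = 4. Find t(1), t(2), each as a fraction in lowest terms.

t(1) = 27/8, t(2) = 1433/432

g'(t) = 2t.
g(4) = 5, g'(4) = 8, so t(1) = 4 − 5/8 = 27/8.
g(27/8) = 25/64, g'(27/8) = 27/4, so t(2) = (27/8) − (25/64)/(27/4) = 1433/432.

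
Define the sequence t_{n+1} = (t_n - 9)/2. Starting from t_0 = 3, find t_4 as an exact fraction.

t_1 = (3 - 9)/2 = -3.
t_2 = ((-3) - 9)/2 = -6.
t_3 = ((-6) - 9)/2 = -15/2.
t_4 = ((-15/2) - 9)/2 = -33/4.

-33/4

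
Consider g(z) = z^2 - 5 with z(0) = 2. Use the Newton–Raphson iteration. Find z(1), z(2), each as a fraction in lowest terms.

g'(z) = 2z.
g(2) = -1, g'(2) = 4, so z(1) = 2 - (-1)/4 = 9/4.
g(9/4) = 1/16, g'(9/4) = 9/2, so z(2) = (9/4) - (1/16)/(9/2) = 161/72.

z(1) = 9/4, z(2) = 161/72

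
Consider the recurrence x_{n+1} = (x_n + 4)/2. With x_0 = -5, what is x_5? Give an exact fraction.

119/32

x_1 = ((-5) + 4)/2 = -1/2.
x_2 = ((-1/2) + 4)/2 = 7/4.
x_3 = ((7/4) + 4)/2 = 23/8.
x_4 = ((23/8) + 4)/2 = 55/16.
x_5 = ((55/16) + 4)/2 = 119/32.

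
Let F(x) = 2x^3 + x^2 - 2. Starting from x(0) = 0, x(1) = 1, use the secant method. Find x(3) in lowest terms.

44/53

F(0) = -2, F(1) = 1. x(2) = 1 - 1·(1 - 0)/(1 - (-2)) = 2/3.
F(1) = 1, F(2/3) = -26/27. x(3) = (2/3) - (-26/27)·((2/3) - 1)/((-26/27) - 1) = 44/53.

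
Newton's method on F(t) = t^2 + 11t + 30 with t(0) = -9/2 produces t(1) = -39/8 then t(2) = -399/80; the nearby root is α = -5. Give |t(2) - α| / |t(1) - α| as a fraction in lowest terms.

t(1) - α = -39/8 - (-5) = -39/8 + 5 = 1/8, so |t(1) - α| = 1/8.
t(2) - α = -399/80 - (-5) = -399/80 + 5 = 1/80, so |t(2) - α| = 1/80.
Ratio = (1/80) / (1/8) = 1/10.

1/10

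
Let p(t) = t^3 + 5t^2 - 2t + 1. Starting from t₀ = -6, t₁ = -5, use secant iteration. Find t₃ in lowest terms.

p(-6) = -23, p(-5) = 11. t₂ = (-5) - 11·((-5) - (-6))/(11 - (-23)) = -181/34.
p(-5) = 11, p(-181/34) = 97405/39304. t₃ = (-181/34) - (97405/39304)·((-181/34) - (-5))/((97405/39304) - 11) = -164961/30449.

-164961/30449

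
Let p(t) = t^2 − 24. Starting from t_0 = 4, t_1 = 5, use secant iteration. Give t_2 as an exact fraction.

44/9

p(4) = −8, p(5) = 1. t_2 = 5 − 1·(5 − 4)/(1 − (−8)) = 44/9.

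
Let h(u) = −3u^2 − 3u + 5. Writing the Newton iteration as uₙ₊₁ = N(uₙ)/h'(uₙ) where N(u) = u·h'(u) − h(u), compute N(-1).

−8

h'(u) = −6u − 3.
N(u) = u·h'(u) − h(u) = u·(−6u − 3) − (−3u^2 − 3u + 5) = −3u^2 − 5.
N(-1) = −8.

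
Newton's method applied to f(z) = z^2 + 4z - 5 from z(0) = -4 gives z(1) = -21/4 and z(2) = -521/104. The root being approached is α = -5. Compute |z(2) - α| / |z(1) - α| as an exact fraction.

1/26

z(1) - α = -21/4 - (-5) = -21/4 + 5 = -1/4, so |z(1) - α| = 1/4.
z(2) - α = -521/104 - (-5) = -521/104 + 5 = -1/104, so |z(2) - α| = 1/104.
Ratio = (1/104) / (1/4) = 1/26.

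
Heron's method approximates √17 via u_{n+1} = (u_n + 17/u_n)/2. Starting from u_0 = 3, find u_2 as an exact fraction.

u_1 = (3 + 17/3)/2 = 13/3.
u_2 = (13/3 + 17/(13/3))/2 = 161/39.

161/39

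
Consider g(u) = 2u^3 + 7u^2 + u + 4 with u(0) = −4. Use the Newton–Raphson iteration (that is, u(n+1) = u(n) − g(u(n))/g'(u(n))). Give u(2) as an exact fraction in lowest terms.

−993772/282039

g'(u) = 6u^2 + 14u + 1.
g(−4) = −16, g'(−4) = 41, so u(1) = (−4) − (−16)/41 = −148/41.
g(−148/41) = −170240/68921, g'(−148/41) = 48153/1681, so u(2) = (−148/41) − (−170240/68921)/(48153/1681) = −993772/282039.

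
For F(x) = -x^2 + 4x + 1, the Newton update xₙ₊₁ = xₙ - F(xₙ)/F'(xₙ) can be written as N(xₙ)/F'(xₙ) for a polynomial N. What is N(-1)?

-2

F'(x) = -2x + 4.
N(x) = x·F'(x) - F(x) = x·(-2x + 4) - (-x^2 + 4x + 1) = -x^2 - 1.
N(-1) = -2.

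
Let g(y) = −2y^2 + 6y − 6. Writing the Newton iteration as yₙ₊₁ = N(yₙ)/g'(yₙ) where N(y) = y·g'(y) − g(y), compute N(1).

4

g'(y) = −4y + 6.
N(y) = y·g'(y) − g(y) = y·(−4y + 6) − (−2y^2 + 6y − 6) = −2y^2 + 6.
N(1) = 4.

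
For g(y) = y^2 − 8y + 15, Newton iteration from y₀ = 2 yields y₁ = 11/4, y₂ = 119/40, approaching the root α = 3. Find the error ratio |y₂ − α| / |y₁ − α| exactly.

y₁ − α = 11/4 − 3 = −1/4, so |y₁ − α| = 1/4.
y₂ − α = 119/40 − 3 = −1/40, so |y₂ − α| = 1/40.
Ratio = (1/40) / (1/4) = 1/10.

1/10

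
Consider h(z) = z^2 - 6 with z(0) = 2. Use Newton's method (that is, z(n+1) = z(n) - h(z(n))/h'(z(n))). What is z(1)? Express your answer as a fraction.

h'(z) = 2z.
h(2) = -2, h'(2) = 4, so z(1) = 2 - (-2)/4 = 5/2.

5/2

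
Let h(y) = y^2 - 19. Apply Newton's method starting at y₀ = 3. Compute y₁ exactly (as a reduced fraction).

14/3

h'(y) = 2y.
h(3) = -10, h'(3) = 6, so y₁ = 3 - (-10)/6 = 14/3.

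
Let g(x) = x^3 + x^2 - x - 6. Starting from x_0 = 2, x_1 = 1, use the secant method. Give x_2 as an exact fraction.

14/9

g(2) = 4, g(1) = -5. x_2 = 1 - (-5)·(1 - 2)/((-5) - 4) = 14/9.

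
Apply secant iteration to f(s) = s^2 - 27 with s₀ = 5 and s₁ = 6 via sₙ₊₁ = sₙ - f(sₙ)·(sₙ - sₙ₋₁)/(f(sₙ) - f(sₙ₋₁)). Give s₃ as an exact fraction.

f(5) = -2, f(6) = 9. s₂ = 6 - 9·(6 - 5)/(9 - (-2)) = 57/11.
f(6) = 9, f(57/11) = -18/121. s₃ = (57/11) - (-18/121)·((57/11) - 6)/((-18/121) - 9) = 213/41.

213/41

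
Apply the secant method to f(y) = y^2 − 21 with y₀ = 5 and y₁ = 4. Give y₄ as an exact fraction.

14513/3167

f(5) = 4, f(4) = −5. y₂ = 4 − (−5)·(4 − 5)/((−5) − 4) = 41/9.
f(4) = −5, f(41/9) = −20/81. y₃ = (41/9) − (−20/81)·((41/9) − 4)/((−20/81) − (−5)) = 353/77.
f(41/9) = −20/81, f(353/77) = 100/5929. y₄ = (353/77) − (100/5929)·((353/77) − (41/9))/((100/5929) − (−20/81)) = 14513/3167.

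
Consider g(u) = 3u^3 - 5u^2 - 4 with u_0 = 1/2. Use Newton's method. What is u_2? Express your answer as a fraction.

g'(u) = 9u^2 - 10u.
g(1/2) = -39/8, g'(1/2) = -11/4, so u_1 = (1/2) - (-39/8)/(-11/4) = -14/11.
g(-14/11) = -24336/1331, g'(-14/11) = 3304/121, so u_2 = (-14/11) - (-24336/1331)/(3304/121) = -2740/4543.

-2740/4543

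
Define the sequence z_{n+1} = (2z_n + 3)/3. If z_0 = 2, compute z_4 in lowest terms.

227/81

z_1 = (2·2 + 3)/3 = 7/3.
z_2 = (2·(7/3) + 3)/3 = 23/9.
z_3 = (2·(23/9) + 3)/3 = 73/27.
z_4 = (2·(73/27) + 3)/3 = 227/81.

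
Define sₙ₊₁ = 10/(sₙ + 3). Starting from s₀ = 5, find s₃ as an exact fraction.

170/91

s₁ = 10/(5 + 3) = 5/4.
s₂ = 10/(5/4 + 3) = 40/17.
s₃ = 10/(40/17 + 3) = 170/91.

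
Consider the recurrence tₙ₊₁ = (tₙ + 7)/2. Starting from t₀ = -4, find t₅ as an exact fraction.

t₁ = ((-4) + 7)/2 = 3/2.
t₂ = ((3/2) + 7)/2 = 17/4.
t₃ = ((17/4) + 7)/2 = 45/8.
t₄ = ((45/8) + 7)/2 = 101/16.
t₅ = ((101/16) + 7)/2 = 213/32.

213/32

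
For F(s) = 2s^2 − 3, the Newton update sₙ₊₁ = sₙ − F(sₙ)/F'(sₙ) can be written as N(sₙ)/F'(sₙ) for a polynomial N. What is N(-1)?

5

F'(s) = 4s.
N(s) = s·F'(s) − F(s) = s·(4s) − (2s^2 − 3) = 2s^2 + 3.
N(-1) = 5.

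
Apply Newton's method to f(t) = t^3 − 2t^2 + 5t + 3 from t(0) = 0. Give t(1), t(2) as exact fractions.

t(1) = −3/5, t(2) = −519/1060

f'(t) = 3t^2 − 4t + 5.
f(0) = 3, f'(0) = 5, so t(1) = 0 − 3/5 = −3/5.
f(−3/5) = −117/125, f'(−3/5) = 212/25, so t(2) = (−3/5) − (−117/125)/(212/25) = −519/1060.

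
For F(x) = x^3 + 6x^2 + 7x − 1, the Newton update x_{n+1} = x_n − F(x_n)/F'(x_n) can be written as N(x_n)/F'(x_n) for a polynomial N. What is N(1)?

F'(x) = 3x^2 + 12x + 7.
N(x) = x·F'(x) − F(x) = x·(3x^2 + 12x + 7) − (x^3 + 6x^2 + 7x − 1) = 2x^3 + 6x^2 + 1.
N(1) = 9.

9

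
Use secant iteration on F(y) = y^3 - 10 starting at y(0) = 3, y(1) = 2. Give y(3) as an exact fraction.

4925/2282

F(3) = 17, F(2) = -2. y(2) = 2 - (-2)·(2 - 3)/((-2) - 17) = 40/19.
F(2) = -2, F(40/19) = -4590/6859. y(3) = (40/19) - (-4590/6859)·((40/19) - 2)/((-4590/6859) - (-2)) = 4925/2282.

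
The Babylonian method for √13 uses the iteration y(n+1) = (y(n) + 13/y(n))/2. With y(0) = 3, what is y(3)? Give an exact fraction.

14159/3927

y(1) = (3 + 13/3)/2 = 11/3.
y(2) = (11/3 + 13/(11/3))/2 = 119/33.
y(3) = (119/33 + 13/(119/33))/2 = 14159/3927.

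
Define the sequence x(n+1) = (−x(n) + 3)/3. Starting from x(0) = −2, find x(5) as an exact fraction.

x(1) = (−(−2) + 3)/3 = 5/3.
x(2) = (−(5/3) + 3)/3 = 4/9.
x(3) = (−(4/9) + 3)/3 = 23/27.
x(4) = (−(23/27) + 3)/3 = 58/81.
x(5) = (−(58/81) + 3)/3 = 185/243.

185/243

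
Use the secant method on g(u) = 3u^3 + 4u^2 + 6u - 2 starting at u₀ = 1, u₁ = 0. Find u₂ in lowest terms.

2/13

g(1) = 11, g(0) = -2. u₂ = 0 - (-2)·(0 - 1)/((-2) - 11) = 2/13.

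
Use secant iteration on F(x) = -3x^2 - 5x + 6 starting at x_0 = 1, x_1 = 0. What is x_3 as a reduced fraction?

F(1) = -2, F(0) = 6. x_2 = 0 - 6·(0 - 1)/(6 - (-2)) = 3/4.
F(0) = 6, F(3/4) = 9/16. x_3 = (3/4) - (9/16)·((3/4) - 0)/((9/16) - 6) = 24/29.

24/29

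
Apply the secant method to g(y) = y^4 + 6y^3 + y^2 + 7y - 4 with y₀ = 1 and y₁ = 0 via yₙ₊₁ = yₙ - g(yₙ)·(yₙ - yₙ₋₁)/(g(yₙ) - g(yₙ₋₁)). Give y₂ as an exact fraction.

4/15

g(1) = 11, g(0) = -4. y₂ = 0 - (-4)·(0 - 1)/((-4) - 11) = 4/15.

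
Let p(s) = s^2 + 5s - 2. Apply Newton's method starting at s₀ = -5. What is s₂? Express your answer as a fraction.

p'(s) = 2s + 5.
p(-5) = -2, p'(-5) = -5, so s₁ = (-5) - (-2)/(-5) = -27/5.
p(-27/5) = 4/25, p'(-27/5) = -29/5, so s₂ = (-27/5) - (4/25)/(-29/5) = -779/145.

-779/145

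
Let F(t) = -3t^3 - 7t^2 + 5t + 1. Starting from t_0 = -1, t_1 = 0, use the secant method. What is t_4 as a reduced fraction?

F(-1) = -8, F(0) = 1. t_2 = 0 - 1·(0 - (-1))/(1 - (-8)) = -1/9.
F(0) = 1, F(-1/9) = 88/243. t_3 = (-1/9) - (88/243)·((-1/9) - 0)/((88/243) - 1) = -27/155.
F(-1/9) = 88/243, F(-27/155) = -251416/3723875. t_4 = (-27/155) - (-251416/3723875)·((-27/155) - (-1/9))/((-251416/3723875) - (88/243)) = -362907/2209063.

-362907/2209063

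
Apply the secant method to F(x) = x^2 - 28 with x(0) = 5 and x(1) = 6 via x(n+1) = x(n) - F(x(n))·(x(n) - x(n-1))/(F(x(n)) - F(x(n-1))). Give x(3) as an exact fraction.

F(5) = -3, F(6) = 8. x(2) = 6 - 8·(6 - 5)/(8 - (-3)) = 58/11.
F(6) = 8, F(58/11) = -24/121. x(3) = (58/11) - (-24/121)·((58/11) - 6)/((-24/121) - 8) = 164/31.

164/31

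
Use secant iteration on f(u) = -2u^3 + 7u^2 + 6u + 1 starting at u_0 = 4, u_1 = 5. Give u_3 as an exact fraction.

333457/79051

f(4) = 9, f(5) = -44. u_2 = 5 - (-44)·(5 - 4)/((-44) - 9) = 221/53.
f(5) = -44, f(221/53) = 405900/148877. u_3 = (221/53) - (405900/148877)·((221/53) - 5)/((405900/148877) - (-44)) = 333457/79051.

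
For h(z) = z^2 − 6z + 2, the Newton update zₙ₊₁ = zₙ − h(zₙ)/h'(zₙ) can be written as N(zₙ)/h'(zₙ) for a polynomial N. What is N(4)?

h'(z) = 2z − 6.
N(z) = z·h'(z) − h(z) = z·(2z − 6) − (z^2 − 6z + 2) = z^2 − 2.
N(4) = 14.

14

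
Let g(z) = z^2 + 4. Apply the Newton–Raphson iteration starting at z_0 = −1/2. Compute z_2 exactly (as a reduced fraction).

161/120

g'(z) = 2z.
g(−1/2) = 17/4, g'(−1/2) = −1, so z_1 = (−1/2) − (17/4)/(−1) = 15/4.
g(15/4) = 289/16, g'(15/4) = 15/2, so z_2 = (15/4) − (289/16)/(15/2) = 161/120.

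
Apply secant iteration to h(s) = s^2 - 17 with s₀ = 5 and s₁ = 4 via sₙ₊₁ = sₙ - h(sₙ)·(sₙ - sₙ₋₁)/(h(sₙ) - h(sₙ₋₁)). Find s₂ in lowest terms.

37/9

h(5) = 8, h(4) = -1. s₂ = 4 - (-1)·(4 - 5)/((-1) - 8) = 37/9.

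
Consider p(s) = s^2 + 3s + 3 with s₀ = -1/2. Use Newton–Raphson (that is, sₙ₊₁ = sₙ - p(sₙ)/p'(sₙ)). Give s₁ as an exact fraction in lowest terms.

p'(s) = 2s + 3.
p(-1/2) = 7/4, p'(-1/2) = 2, so s₁ = (-1/2) - (7/4)/2 = -11/8.

-11/8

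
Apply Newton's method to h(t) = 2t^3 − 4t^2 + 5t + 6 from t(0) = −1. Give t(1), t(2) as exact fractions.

h'(t) = 6t^2 − 8t + 5.
h(−1) = −5, h'(−1) = 19, so t(1) = (−1) − (−5)/19 = −14/19.
h(−14/19) = −4500/6859, h'(−14/19) = 5109/361, so t(2) = (−14/19) − (−4500/6859)/(5109/361) = −22342/32357.

t(1) = −14/19, t(2) = −22342/32357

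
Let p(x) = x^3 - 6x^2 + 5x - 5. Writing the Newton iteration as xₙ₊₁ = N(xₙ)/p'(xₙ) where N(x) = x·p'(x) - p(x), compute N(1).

p'(x) = 3x^2 - 12x + 5.
N(x) = x·p'(x) - p(x) = x·(3x^2 - 12x + 5) - (x^3 - 6x^2 + 5x - 5) = 2x^3 - 6x^2 + 5.
N(1) = 1.

1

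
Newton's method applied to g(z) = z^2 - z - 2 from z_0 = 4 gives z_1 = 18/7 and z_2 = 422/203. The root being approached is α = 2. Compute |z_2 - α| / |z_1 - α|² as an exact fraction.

7/29

z_1 - α = 18/7 - 2 = 4/7, so |z_1 - α| = 4/7.
z_2 - α = 422/203 - 2 = 16/203, so |z_2 - α| = 16/203.
|z_1 - α|² = 16/49.
Ratio = (16/203) / (16/49) = 7/29.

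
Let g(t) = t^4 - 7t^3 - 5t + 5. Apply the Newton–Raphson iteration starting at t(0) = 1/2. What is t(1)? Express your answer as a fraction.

35/52

g'(t) = 4t^3 - 21t^2 - 5.
g(1/2) = 27/16, g'(1/2) = -39/4, so t(1) = (1/2) - (27/16)/(-39/4) = 35/52.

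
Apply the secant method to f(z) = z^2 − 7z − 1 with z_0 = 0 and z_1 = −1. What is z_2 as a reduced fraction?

−1/8

f(0) = −1, f(−1) = 7. z_2 = (−1) − 7·((−1) − 0)/(7 − (−1)) = −1/8.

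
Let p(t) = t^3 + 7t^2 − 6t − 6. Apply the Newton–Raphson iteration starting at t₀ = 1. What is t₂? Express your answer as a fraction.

p'(t) = 3t^2 + 14t − 6.
p(1) = −4, p'(1) = 11, so t₁ = 1 − (−4)/11 = 15/11.
p(15/11) = 1824/1331, p'(15/11) = 2259/121, so t₂ = (15/11) − (1824/1331)/(2259/121) = 10687/8283.

10687/8283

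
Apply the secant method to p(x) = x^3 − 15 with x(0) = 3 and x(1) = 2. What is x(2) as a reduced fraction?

45/19

p(3) = 12, p(2) = −7. x(2) = 2 − (−7)·(2 − 3)/((−7) − 12) = 45/19.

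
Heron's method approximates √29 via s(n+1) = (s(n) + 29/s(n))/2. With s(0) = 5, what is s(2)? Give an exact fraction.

727/135

s(1) = (5 + 29/5)/2 = 27/5.
s(2) = (27/5 + 29/(27/5))/2 = 727/135.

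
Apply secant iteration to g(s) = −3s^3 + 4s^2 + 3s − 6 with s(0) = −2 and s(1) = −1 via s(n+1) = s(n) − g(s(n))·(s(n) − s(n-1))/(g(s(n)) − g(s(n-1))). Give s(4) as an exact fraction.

−2326616/2064441

g(−2) = 28, g(−1) = −2. s(2) = (−1) − (−2)·((−1) − (−2))/((−2) − 28) = −16/15.
g(−1) = −2, g(−16/15) = −126/125. s(3) = (−16/15) − (−126/125)·((−16/15) − (−1))/((−126/125) − (−2)) = −211/186.
g(−16/15) = −126/125, g(−211/186) = 29519/238328. s(4) = (−211/186) − (29519/238328)·((−211/186) − (−16/15))/((29519/238328) − (−126/125)) = −2326616/2064441.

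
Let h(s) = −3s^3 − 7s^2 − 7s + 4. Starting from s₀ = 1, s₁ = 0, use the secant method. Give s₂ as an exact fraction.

4/17

h(1) = −13, h(0) = 4. s₂ = 0 − 4·(0 − 1)/(4 − (−13)) = 4/17.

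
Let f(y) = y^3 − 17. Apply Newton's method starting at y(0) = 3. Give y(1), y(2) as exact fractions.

y(1) = 71/27, y(2) = 1050433/408321

f'(y) = 3y^2.
f(3) = 10, f'(3) = 27, so y(1) = 3 − 10/27 = 71/27.
f(71/27) = 23300/19683, f'(71/27) = 5041/243, so y(2) = (71/27) − (23300/19683)/(5041/243) = 1050433/408321.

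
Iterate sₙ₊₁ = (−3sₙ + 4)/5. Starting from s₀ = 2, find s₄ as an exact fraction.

434/625

s₁ = (−3·2 + 4)/5 = −2/5.
s₂ = (−3·(−2/5) + 4)/5 = 26/25.
s₃ = (−3·(26/25) + 4)/5 = 22/125.
s₄ = (−3·(22/125) + 4)/5 = 434/625.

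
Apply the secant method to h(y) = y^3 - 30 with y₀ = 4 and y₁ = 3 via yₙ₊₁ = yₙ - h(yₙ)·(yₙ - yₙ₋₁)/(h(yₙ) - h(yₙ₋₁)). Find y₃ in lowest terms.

39340/12657

h(4) = 34, h(3) = -3. y₂ = 3 - (-3)·(3 - 4)/((-3) - 34) = 114/37.
h(3) = -3, h(114/37) = -38046/50653. y₃ = (114/37) - (-38046/50653)·((114/37) - 3)/((-38046/50653) - (-3)) = 39340/12657.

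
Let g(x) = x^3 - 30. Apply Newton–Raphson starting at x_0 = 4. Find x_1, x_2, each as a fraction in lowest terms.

x_1 = 79/24, x_2 = 700399/224676

g'(x) = 3x^2.
g(4) = 34, g'(4) = 48, so x_1 = 4 - 34/48 = 79/24.
g(79/24) = 78319/13824, g'(79/24) = 6241/192, so x_2 = (79/24) - (78319/13824)/(6241/192) = 700399/224676.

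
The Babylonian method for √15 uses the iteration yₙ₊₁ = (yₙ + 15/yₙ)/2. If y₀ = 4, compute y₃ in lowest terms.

y₁ = (4 + 15/4)/2 = 31/8.
y₂ = (31/8 + 15/(31/8))/2 = 1921/496.
y₃ = (1921/496 + 15/(1921/496))/2 = 7380481/1905632.

7380481/1905632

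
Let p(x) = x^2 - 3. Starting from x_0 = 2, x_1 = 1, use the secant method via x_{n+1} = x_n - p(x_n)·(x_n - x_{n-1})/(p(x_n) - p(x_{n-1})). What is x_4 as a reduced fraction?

p(2) = 1, p(1) = -2. x_2 = 1 - (-2)·(1 - 2)/((-2) - 1) = 5/3.
p(1) = -2, p(5/3) = -2/9. x_3 = (5/3) - (-2/9)·((5/3) - 1)/((-2/9) - (-2)) = 7/4.
p(5/3) = -2/9, p(7/4) = 1/16. x_4 = (7/4) - (1/16)·((7/4) - (5/3))/((1/16) - (-2/9)) = 71/41.

71/41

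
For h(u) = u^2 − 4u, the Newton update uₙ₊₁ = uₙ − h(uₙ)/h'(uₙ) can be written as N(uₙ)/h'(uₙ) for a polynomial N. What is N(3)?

9

h'(u) = 2u − 4.
N(u) = u·h'(u) − h(u) = u·(2u − 4) − (u^2 − 4u) = u^2.
N(3) = 9.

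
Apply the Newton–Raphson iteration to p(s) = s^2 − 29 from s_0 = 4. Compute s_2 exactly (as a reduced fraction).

3881/720

p'(s) = 2s.
p(4) = −13, p'(4) = 8, so s_1 = 4 − (−13)/8 = 45/8.
p(45/8) = 169/64, p'(45/8) = 45/4, so s_2 = (45/8) − (169/64)/(45/4) = 3881/720.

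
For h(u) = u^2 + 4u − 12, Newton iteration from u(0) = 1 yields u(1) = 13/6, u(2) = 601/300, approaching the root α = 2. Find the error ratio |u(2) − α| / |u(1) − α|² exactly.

u(1) − α = 13/6 − 2 = 1/6, so |u(1) − α| = 1/6.
u(2) − α = 601/300 − 2 = 1/300, so |u(2) − α| = 1/300.
|u(1) − α|² = 1/36.
Ratio = (1/300) / (1/36) = 3/25.

3/25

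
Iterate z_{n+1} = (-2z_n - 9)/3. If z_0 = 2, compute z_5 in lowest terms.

z_1 = (-2·2 - 9)/3 = -13/3.
z_2 = (-2·(-13/3) - 9)/3 = -1/9.
z_3 = (-2·(-1/9) - 9)/3 = -79/27.
z_4 = (-2·(-79/27) - 9)/3 = -85/81.
z_5 = (-2·(-85/81) - 9)/3 = -559/243.

-559/243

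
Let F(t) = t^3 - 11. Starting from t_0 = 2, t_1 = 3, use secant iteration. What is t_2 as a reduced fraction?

41/19

F(2) = -3, F(3) = 16. t_2 = 3 - 16·(3 - 2)/(16 - (-3)) = 41/19.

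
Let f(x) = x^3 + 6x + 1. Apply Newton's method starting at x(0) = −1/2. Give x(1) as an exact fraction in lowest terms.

−5/27

f'(x) = 3x^2 + 6.
f(−1/2) = −17/8, f'(−1/2) = 27/4, so x(1) = (−1/2) − (−17/8)/(27/4) = −5/27.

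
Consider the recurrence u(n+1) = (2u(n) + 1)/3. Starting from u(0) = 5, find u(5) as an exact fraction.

u(1) = (2·5 + 1)/3 = 11/3.
u(2) = (2·(11/3) + 1)/3 = 25/9.
u(3) = (2·(25/9) + 1)/3 = 59/27.
u(4) = (2·(59/27) + 1)/3 = 145/81.
u(5) = (2·(145/81) + 1)/3 = 371/243.

371/243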